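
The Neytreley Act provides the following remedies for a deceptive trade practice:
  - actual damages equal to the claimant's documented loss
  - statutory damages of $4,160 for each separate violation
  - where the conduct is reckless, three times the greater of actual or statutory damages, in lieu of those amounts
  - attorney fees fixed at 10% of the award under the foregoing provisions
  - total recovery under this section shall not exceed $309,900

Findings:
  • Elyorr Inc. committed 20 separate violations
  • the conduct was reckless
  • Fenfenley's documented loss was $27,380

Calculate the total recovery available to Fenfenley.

Statutory damages: 20 × $4,160 = $83,200
Greater of actual damages ($27,380) or statutory damages ($83,200): $83,200
Trebled: 3 × $83,200 = $249,600
Attorney fees: 10% of $249,600 = $24,960
Total before cap: $249,600 + $24,960 = $274,560
Cap at $309,900: $274,560 is within the cap, no reduction.

Total recovery: $274,560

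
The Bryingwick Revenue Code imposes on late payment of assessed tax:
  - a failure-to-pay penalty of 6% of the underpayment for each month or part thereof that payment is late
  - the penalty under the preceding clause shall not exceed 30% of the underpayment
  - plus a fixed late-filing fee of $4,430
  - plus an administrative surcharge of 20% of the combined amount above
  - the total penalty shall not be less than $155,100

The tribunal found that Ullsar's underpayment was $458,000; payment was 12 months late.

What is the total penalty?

$170,196

Accrued rate: 6% × 12 = 72%, capped at 30% → 30%
Failure-to-pay penalty: 30% of $458,000 = $137,400
Penalty before surcharge: $137,400 + $4,430 = $141,830
Administrative surcharge: 20% of $141,830 = $28,366
Total penalty: $141,830 + $28,366 = $170,196
Minimum $155,100: $170,196 meets the minimum, no increase.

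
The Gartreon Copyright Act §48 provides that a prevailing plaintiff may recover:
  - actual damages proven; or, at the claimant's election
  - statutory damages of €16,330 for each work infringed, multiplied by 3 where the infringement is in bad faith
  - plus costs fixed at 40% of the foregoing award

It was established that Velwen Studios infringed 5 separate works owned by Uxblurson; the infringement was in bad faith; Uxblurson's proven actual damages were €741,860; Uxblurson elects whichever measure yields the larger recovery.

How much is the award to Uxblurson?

€1,038,604

Statutory damages: 5 × €16,330 = €81,650
Trebled: 3 × €81,650 = €244,950
Greater of actual damages (€741,860) or enhanced statutory damages (€244,950): €741,860
Costs: 40% of €741,860 = €296,744
Award plus costs: €741,860 + €296,744 = €1,038,604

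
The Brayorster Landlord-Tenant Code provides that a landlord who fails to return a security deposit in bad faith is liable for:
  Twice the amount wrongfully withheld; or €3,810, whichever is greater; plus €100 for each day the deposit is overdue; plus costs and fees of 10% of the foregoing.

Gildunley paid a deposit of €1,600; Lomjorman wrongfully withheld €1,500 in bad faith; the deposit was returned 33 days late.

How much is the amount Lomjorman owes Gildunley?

€7,821

Doubled: 2 × €1,500 = €3,000
Minimum €3,810: €3,000 is below the minimum → €3,810
Late-return penalty: 33 × €100 = €3,300
Damages plus late penalty: €3,810 + €3,300 = €7,110
Costs and fees: 10% of €7,110 = €711
Total recovery: €7,110 + €711 = €7,821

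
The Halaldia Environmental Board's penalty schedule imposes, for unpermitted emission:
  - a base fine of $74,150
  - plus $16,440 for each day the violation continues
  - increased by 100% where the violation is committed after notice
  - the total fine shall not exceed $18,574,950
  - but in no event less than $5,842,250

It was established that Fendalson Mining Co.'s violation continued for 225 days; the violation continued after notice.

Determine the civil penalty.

$7,546,300

Per-day component: 225 × $16,440 = $3,699,000
Base plus per-day: $74,150 + $3,699,000 = $3,773,150
Enhancement: 100% of $3,773,150 = $3,773,150
Enhanced fine: $3,773,150 + $3,773,150 = $7,546,300
Cap at $18,574,950: $7,546,300 is within the cap, no reduction.
Minimum $5,842,250: $7,546,300 meets the minimum, no increase.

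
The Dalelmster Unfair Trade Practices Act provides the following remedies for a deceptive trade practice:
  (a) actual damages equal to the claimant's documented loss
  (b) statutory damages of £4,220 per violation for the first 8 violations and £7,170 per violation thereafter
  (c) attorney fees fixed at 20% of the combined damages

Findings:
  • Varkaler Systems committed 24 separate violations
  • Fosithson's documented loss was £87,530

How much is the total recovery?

First 8 violations: 8 × £4,220 = £33,760
Remaining violations: (24 − 8) × £7,170 = £114,720
Statutory damages: £33,760 + £114,720 = £148,480
Combined damages: £87,530 + £148,480 = £236,010
Attorney fees: 20% of £236,010 = £47,202
Total recovery: £236,010 + £47,202 = £283,212

£283,212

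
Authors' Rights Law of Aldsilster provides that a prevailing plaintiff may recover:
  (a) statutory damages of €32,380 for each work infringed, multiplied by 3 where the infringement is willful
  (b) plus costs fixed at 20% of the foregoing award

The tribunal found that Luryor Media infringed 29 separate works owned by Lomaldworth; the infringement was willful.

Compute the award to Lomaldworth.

Statutory damages: 29 × €32,380 = €939,020
Trebled: 3 × €939,020 = €2,817,060
Costs: 20% of €2,817,060 = €563,412
Award plus costs: €2,817,060 + €563,412 = €3,380,472

Award: €3,380,472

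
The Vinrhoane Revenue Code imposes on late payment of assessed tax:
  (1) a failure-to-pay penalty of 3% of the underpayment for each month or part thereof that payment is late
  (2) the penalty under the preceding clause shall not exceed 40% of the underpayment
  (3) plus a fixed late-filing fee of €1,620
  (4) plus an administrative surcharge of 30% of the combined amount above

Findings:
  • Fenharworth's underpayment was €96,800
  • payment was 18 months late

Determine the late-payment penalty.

Accrued rate: 3% × 18 = 54%, capped at 40% → 40%
Failure-to-pay penalty: 40% of €96,800 = €38,720
Penalty before surcharge: €38,720 + €1,620 = €40,340
Administrative surcharge: 30% of €40,340 = €12,102
Total penalty: €40,340 + €12,102 = €52,442

€52,442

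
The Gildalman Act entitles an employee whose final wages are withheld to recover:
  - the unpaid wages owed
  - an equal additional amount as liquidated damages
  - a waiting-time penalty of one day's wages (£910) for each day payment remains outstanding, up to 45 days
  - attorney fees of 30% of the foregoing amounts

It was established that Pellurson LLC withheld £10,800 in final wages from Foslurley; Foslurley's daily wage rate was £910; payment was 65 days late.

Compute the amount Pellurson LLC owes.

Liquidated damages (equal amount): £10,800
Penalty days: min(65, 45) = 45
Waiting-time penalty: 45 × £910 = £40,950
Subtotal: £10,800 + £10,800 + £40,950 = £62,550
Attorney fees: 30% of £62,550 = £18,765
Total award: £62,550 + £18,765 = £81,315

Total award: £81,315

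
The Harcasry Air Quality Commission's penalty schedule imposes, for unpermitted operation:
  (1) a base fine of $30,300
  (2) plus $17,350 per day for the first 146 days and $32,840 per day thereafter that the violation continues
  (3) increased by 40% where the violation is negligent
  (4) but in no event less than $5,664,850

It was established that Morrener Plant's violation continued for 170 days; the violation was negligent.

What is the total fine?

$5,664,850

First 146 days: 146 × $17,350 = $2,533,100
Remaining days: (170 − 146) × $32,840 = $788,160
Per-day component: $2,533,100 + $788,160 = $3,321,260
Base plus per-day: $30,300 + $3,321,260 = $3,351,560
Enhancement: 40% of $3,351,560 = $1,340,624
Enhanced fine: $3,351,560 + $1,340,624 = $4,692,184
Minimum $5,664,850: $4,692,184 is below the minimum → $5,664,850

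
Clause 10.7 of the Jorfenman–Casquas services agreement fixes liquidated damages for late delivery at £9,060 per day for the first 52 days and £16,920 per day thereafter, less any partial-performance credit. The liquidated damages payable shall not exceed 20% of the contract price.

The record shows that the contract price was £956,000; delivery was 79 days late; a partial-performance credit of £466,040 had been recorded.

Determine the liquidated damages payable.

First 52 days: 52 × £9,060 = £471,120
Remaining days: (79 − 52) × £16,920 = £456,840
Accrued per-day damages: £471,120 + £456,840 = £927,960
Less partial-performance credit: £927,960 − £466,040 = £461,920
Cap: 20% of £956,000 = £191,200
Cap at £191,200: £461,920 exceeds the cap → £191,200

£191,200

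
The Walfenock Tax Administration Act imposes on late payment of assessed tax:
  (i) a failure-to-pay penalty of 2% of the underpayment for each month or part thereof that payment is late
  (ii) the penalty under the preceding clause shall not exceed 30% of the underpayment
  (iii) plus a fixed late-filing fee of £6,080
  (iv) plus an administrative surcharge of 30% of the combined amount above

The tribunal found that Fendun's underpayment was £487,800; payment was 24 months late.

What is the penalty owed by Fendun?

Penalty: £198,146

Accrued rate: 2% × 24 = 48%, capped at 30% → 30%
Failure-to-pay penalty: 30% of £487,800 = £146,340
Penalty before surcharge: £146,340 + £6,080 = £152,420
Administrative surcharge: 30% of £152,420 = £45,726
Total penalty: £152,420 + £45,726 = £198,146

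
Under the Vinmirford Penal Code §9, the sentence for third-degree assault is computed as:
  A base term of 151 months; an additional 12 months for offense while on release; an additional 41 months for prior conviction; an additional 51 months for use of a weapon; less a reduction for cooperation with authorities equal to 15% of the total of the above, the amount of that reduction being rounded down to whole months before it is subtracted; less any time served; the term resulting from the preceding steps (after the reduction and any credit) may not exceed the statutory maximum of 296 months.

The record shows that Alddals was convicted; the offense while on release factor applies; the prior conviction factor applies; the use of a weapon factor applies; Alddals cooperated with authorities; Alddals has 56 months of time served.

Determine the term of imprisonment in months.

161 months

Offense while on release enhancement: +12 months
Prior conviction enhancement: +41 months
Use of a weapon enhancement: +51 months
Adjusted term: 151 months + 12 months + 41 months + 51 months = 255 months
Cooperation with authorities reduction: 15% of 255 months = 38 months (rounded down)
After reduction: 255 − 38 = 217 months
Less time served: 217 months − 56 months = 161 months
Cap at 296 months: 161 months is within the cap, no reduction.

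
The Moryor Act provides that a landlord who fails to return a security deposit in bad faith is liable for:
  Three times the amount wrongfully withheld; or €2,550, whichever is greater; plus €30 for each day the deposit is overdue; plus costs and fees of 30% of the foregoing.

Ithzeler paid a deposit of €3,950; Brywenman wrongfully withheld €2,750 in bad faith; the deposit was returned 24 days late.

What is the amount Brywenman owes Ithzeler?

Recovery: €11,661

Trebled: 3 × €2,750 = €8,250
Minimum €2,550: €8,250 meets the minimum, no increase.
Late-return penalty: 24 × €30 = €720
Damages plus late penalty: €8,250 + €720 = €8,970
Costs and fees: 30% of €8,970 = €2,691
Total recovery: €8,970 + €2,691 = €11,661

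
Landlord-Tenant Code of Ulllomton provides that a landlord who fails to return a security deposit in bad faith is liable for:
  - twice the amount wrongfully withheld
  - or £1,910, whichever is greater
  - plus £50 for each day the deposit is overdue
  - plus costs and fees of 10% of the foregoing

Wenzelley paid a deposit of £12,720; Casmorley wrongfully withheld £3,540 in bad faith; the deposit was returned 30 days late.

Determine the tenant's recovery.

£9,438

Doubled: 2 × £3,540 = £7,080
Minimum £1,910: £7,080 meets the minimum, no increase.
Late-return penalty: 30 × £50 = £1,500
Damages plus late penalty: £7,080 + £1,500 = £8,580
Costs and fees: 10% of £8,580 = £858
Total recovery: £8,580 + £858 = £9,438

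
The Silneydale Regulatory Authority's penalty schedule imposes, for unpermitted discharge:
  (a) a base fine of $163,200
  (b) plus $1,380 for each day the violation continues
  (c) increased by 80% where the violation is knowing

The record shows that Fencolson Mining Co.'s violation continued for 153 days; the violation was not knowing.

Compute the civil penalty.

$374,340

Per-day component: 153 × $1,380 = $211,140
Base plus per-day: $163,200 + $211,140 = $374,340
The violation was not knowing: no 80% increase.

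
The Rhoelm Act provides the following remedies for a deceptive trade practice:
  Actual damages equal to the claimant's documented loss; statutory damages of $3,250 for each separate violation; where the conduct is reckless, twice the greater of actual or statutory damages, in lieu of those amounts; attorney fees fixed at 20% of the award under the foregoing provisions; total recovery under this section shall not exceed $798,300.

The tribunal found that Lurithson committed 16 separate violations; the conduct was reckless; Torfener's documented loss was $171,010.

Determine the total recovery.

Statutory damages: 16 × $3,250 = $52,000
Greater of actual damages ($171,010) or statutory damages ($52,000): $171,010
Doubled: 2 × $171,010 = $342,020
Attorney fees: 20% of $342,020 = $68,404
Total before cap: $342,020 + $68,404 = $410,424
Cap at $798,300: $410,424 is within the cap, no reduction.

$410,424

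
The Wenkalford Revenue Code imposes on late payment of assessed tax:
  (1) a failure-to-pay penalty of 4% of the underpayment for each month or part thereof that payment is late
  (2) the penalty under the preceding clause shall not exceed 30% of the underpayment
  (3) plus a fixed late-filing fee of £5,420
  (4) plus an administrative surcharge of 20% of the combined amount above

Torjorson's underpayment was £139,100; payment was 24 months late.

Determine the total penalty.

£56,580

Accrued rate: 4% × 24 = 96%, capped at 30% → 30%
Failure-to-pay penalty: 30% of £139,100 = £41,730
Penalty before surcharge: £41,730 + £5,420 = £47,150
Administrative surcharge: 20% of £47,150 = £9,430
Total penalty: £47,150 + £9,430 = £56,580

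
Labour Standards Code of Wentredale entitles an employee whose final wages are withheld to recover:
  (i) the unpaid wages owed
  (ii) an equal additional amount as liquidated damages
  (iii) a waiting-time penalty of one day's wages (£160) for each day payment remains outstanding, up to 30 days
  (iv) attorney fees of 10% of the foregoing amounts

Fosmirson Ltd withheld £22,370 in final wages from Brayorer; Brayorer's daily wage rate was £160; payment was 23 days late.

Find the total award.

Liquidated damages (equal amount): £22,370
Penalty days: min(23, 30) = 23
Waiting-time penalty: 23 × £160 = £3,680
Subtotal: £22,370 + £22,370 + £3,680 = £48,420
Attorney fees: 10% of £48,420 = £4,842
Total award: £48,420 + £4,842 = £53,262

£53,262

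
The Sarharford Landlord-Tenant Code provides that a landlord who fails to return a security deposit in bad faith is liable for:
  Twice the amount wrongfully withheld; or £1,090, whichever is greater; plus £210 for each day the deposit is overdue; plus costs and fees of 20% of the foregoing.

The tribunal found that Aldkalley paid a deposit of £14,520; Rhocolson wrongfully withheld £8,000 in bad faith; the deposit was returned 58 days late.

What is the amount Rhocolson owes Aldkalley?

£33,816

Doubled: 2 × £8,000 = £16,000
Minimum £1,090: £16,000 meets the minimum, no increase.
Late-return penalty: 58 × £210 = £12,180
Damages plus late penalty: £16,000 + £12,180 = £28,180
Costs and fees: 20% of £28,180 = £5,636
Total recovery: £28,180 + £5,636 = £33,816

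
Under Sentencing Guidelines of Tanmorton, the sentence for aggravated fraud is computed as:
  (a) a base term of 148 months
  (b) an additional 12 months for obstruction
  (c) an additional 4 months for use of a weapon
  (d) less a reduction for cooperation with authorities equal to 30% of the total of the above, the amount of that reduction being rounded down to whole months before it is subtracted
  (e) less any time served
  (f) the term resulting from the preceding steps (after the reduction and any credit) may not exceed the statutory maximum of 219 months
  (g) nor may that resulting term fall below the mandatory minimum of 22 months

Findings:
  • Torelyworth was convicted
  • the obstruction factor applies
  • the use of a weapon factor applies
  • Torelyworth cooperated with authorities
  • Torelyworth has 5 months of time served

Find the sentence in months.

Sentence: 110 months

Obstruction enhancement: +12 months
Use of a weapon enhancement: +4 months
Adjusted term: 148 months + 12 months + 4 months = 164 months
Cooperation with authorities reduction: 30% of 164 months = 49 months (rounded down)
After reduction: 164 − 49 = 115 months
Less time served: 115 months − 5 months = 110 months
Cap at 219 months: 110 months is within the cap, no reduction.
Minimum 22 months: 110 months meets the minimum, no increase.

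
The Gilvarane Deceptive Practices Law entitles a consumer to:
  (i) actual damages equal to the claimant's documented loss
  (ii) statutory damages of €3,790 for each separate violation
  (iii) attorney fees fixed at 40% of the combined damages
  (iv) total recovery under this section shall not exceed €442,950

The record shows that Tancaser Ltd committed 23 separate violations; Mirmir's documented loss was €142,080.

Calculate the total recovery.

€320,950

Statutory damages: 23 × €3,790 = €87,170
Combined damages: €142,080 + €87,170 = €229,250
Attorney fees: 40% of €229,250 = €91,700
Total before cap: €229,250 + €91,700 = €320,950
Cap at €442,950: €320,950 is within the cap, no reduction.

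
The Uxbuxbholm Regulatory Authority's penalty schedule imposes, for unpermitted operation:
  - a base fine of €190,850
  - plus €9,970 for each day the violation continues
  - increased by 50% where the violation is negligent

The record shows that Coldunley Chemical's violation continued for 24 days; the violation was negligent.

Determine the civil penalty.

€645,195

Per-day component: 24 × €9,970 = €239,280
Base plus per-day: €190,850 + €239,280 = €430,130
Enhancement: 50% of €430,130 = €215,065
Enhanced fine: €430,130 + €215,065 = €645,195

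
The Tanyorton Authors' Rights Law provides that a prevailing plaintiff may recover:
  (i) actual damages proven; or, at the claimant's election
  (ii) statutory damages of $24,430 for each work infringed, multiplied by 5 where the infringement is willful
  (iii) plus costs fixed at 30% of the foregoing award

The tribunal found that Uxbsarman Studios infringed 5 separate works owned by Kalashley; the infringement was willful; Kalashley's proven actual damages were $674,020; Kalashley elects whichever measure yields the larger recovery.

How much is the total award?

Statutory damages: 5 × $24,430 = $122,150
Multiplied by 5: 5 × $122,150 = $610,750
Greater of actual damages ($674,020) or enhanced statutory damages ($610,750): $674,020
Costs: 30% of $674,020 = $202,206
Award plus costs: $674,020 + $202,206 = $876,226

Award: $876,226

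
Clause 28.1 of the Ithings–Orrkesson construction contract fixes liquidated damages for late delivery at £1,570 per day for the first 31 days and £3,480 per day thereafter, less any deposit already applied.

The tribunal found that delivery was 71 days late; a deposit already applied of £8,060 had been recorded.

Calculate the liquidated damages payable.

£179,810

First 31 days: 31 × £1,570 = £48,670
Remaining days: (71 − 31) × £3,480 = £139,200
Accrued per-day damages: £48,670 + £139,200 = £187,870
Less deposit already applied: £187,870 − £8,060 = £179,810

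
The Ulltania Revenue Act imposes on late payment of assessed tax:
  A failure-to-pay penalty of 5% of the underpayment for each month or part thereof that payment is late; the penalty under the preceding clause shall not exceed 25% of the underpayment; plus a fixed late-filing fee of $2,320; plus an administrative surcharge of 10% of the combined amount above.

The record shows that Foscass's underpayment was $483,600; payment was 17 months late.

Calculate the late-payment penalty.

Penalty: $135,542

Accrued rate: 5% × 17 = 85%, capped at 25% → 25%
Failure-to-pay penalty: 25% of $483,600 = $120,900
Penalty before surcharge: $120,900 + $2,320 = $123,220
Administrative surcharge: 10% of $123,220 = $12,322
Total penalty: $123,220 + $12,322 = $135,542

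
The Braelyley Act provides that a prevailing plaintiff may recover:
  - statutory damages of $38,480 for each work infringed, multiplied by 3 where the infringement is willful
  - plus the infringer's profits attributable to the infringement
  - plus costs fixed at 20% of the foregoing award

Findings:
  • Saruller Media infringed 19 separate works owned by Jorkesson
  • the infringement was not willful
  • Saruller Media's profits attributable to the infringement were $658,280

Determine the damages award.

Statutory damages: 19 × $38,480 = $731,120
Infringement not willful: no ×3 enhancement.
Combined award: $731,120 + $658,280 = $1,389,400
Costs: 20% of $1,389,400 = $277,880
Award plus costs: $1,389,400 + $277,880 = $1,667,280

$1,667,280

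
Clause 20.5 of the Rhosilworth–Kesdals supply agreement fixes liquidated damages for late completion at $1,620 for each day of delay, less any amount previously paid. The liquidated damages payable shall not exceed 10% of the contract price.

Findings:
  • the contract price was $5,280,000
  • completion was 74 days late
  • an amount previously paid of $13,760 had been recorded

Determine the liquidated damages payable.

Per-day damages: 74 × $1,620 = $119,880
Less amount previously paid: $119,880 − $13,760 = $106,120
Cap: 10% of $5,280,000 = $528,000
Cap at $528,000: $106,120 is within the cap, no reduction.

$106,120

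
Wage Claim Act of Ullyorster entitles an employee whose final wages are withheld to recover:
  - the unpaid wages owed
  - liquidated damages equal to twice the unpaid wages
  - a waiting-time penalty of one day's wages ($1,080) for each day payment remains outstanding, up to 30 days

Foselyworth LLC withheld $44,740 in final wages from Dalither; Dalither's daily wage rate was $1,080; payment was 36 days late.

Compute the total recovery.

$166,620

Doubled: 2 × $44,740 = $89,480
Penalty days: min(36, 30) = 30
Waiting-time penalty: 30 × $1,080 = $32,400
Total award: $44,740 + $89,480 + $32,400 = $166,620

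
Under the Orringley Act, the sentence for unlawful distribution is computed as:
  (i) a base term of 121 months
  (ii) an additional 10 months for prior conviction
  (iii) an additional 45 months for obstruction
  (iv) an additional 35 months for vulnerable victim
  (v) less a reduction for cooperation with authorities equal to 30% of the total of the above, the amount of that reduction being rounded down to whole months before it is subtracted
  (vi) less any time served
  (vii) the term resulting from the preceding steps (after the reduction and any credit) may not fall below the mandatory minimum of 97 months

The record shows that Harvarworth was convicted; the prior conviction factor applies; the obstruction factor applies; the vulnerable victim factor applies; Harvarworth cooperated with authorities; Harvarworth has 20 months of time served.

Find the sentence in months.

Prior conviction enhancement: +10 months
Obstruction enhancement: +45 months
Vulnerable victim enhancement: +35 months
Adjusted term: 121 months + 10 months + 45 months + 35 months = 211 months
Cooperation with authorities reduction: 30% of 211 months = 63 months (rounded down)
After reduction: 211 − 63 = 148 months
Less time served: 148 months − 20 months = 128 months
Minimum 97 months: 128 months meets the minimum, no increase.

128 months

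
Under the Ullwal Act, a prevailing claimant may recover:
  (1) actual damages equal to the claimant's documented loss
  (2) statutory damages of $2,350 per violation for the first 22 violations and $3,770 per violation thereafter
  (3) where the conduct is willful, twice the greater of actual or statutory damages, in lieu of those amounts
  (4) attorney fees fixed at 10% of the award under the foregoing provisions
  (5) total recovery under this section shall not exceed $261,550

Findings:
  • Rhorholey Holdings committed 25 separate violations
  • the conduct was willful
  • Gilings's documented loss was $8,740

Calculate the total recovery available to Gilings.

$138,622

First 22 violations: 22 × $2,350 = $51,700
Remaining violations: (25 − 22) × $3,770 = $11,310
Statutory damages: $51,700 + $11,310 = $63,010
Greater of actual damages ($8,740) or statutory damages ($63,010): $63,010
Doubled: 2 × $63,010 = $126,020
Attorney fees: 10% of $126,020 = $12,602
Total before cap: $126,020 + $12,602 = $138,622
Cap at $261,550: $138,622 is within the cap, no reduction.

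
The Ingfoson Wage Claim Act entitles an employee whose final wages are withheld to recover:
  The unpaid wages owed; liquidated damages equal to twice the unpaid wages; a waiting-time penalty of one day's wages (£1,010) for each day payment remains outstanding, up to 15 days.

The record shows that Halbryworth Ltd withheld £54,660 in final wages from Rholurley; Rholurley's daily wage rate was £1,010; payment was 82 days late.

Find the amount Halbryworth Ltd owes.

Total award: £179,130

Doubled: 2 × £54,660 = £109,320
Penalty days: min(82, 15) = 15
Waiting-time penalty: 15 × £1,010 = £15,150
Total award: £54,660 + £109,320 + £15,150 = £179,130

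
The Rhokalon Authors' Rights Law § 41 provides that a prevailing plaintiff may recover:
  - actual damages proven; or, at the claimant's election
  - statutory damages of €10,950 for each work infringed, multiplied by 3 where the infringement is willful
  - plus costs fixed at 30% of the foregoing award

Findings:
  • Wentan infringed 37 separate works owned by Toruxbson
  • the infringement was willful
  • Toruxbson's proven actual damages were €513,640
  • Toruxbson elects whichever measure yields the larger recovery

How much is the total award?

Award: €1,580,085

Statutory damages: 37 × €10,950 = €405,150
Trebled: 3 × €405,150 = €1,215,450
Greater of actual damages (€513,640) or enhanced statutory damages (€1,215,450): €1,215,450
Costs: 30% of €1,215,450 = €364,635
Award plus costs: €1,215,450 + €364,635 = €1,580,085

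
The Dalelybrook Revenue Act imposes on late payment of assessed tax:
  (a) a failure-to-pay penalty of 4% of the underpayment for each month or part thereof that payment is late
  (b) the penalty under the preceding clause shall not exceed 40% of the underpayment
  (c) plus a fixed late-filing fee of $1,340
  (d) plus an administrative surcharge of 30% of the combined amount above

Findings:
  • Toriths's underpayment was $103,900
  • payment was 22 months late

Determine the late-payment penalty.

Accrued rate: 4% × 22 = 88%, capped at 40% → 40%
Failure-to-pay penalty: 40% of $103,900 = $41,560
Penalty before surcharge: $41,560 + $1,340 = $42,900
Administrative surcharge: 30% of $42,900 = $12,870
Total penalty: $42,900 + $12,870 = $55,770

Penalty: $55,770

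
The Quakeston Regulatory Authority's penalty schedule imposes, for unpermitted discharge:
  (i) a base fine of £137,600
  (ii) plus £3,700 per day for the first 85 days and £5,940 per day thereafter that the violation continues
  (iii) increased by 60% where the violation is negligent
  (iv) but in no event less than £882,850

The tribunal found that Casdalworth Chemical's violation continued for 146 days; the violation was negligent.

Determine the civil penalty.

First 85 days: 85 × £3,700 = £314,500
Remaining days: (146 − 85) × £5,940 = £362,340
Per-day component: £314,500 + £362,340 = £676,840
Base plus per-day: £137,600 + £676,840 = £814,440
Enhancement: 60% of £814,440 = £488,664
Enhanced fine: £814,440 + £488,664 = £1,303,104
Minimum £882,850: £1,303,104 meets the minimum, no increase.

£1,303,104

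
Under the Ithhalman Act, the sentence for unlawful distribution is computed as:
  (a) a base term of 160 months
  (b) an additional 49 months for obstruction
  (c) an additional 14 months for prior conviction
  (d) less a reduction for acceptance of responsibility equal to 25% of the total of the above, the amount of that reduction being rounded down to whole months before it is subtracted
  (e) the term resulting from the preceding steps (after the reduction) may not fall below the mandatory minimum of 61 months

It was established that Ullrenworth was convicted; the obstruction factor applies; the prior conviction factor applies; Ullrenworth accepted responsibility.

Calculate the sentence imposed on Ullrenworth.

Obstruction enhancement: +49 months
Prior conviction enhancement: +14 months
Adjusted term: 160 months + 49 months + 14 months = 223 months
Acceptance of responsibility reduction: 25% of 223 months = 55 months (rounded down)
After reduction: 223 − 55 = 168 months
Minimum 61 months: 168 months meets the minimum, no increase.

168 months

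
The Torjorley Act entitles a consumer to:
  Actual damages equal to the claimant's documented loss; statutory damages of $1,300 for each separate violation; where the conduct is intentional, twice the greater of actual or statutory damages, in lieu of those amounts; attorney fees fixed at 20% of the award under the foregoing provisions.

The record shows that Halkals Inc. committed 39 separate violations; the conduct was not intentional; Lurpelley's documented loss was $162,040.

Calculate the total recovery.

Statutory damages: 39 × $1,300 = $50,700
Conduct not intentional: the in-lieu enhancement does not apply.
Actual plus statutory damages: $162,040 + $50,700 = $212,740
Attorney fees: 20% of $212,740 = $42,548
Total recovery: $212,740 + $42,548 = $255,288

$255,288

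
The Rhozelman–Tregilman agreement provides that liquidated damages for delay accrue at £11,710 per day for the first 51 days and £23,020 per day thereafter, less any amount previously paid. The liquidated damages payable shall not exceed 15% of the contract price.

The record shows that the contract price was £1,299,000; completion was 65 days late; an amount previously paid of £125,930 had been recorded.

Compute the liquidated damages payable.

Liquidated damages: £194,850

First 51 days: 51 × £11,710 = £597,210
Remaining days: (65 − 51) × £23,020 = £322,280
Accrued per-day damages: £597,210 + £322,280 = £919,490
Less amount previously paid: £919,490 − £125,930 = £793,560
Cap: 15% of £1,299,000 = £194,850
Cap at £194,850: £793,560 exceeds the cap → £194,850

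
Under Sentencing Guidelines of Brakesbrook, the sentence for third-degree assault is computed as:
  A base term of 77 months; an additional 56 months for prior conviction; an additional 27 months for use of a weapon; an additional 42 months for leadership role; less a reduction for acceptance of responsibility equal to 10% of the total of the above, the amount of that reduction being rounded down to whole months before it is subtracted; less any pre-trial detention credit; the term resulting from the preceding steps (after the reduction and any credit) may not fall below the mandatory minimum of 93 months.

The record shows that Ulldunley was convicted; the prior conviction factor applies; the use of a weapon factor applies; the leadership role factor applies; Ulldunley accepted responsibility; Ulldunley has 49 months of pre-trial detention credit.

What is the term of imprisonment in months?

133 months

Prior conviction enhancement: +56 months
Use of a weapon enhancement: +27 months
Leadership role enhancement: +42 months
Adjusted term: 77 months + 56 months + 27 months + 42 months = 202 months
Acceptance of responsibility reduction: 10% of 202 months = 20 months (rounded down)
After reduction: 202 − 20 = 182 months
Less pre-trial detention credit: 182 months − 49 months = 133 months
Minimum 93 months: 133 months meets the minimum, no increase.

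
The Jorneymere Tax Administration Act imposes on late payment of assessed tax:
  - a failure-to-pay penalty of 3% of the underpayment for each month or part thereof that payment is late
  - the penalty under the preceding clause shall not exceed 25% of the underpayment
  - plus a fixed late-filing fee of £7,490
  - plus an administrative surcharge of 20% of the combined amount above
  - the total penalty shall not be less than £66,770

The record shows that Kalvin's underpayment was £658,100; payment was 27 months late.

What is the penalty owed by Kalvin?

£206,418

Accrued rate: 3% × 27 = 81%, capped at 25% → 25%
Failure-to-pay penalty: 25% of £658,100 = £164,525
Penalty before surcharge: £164,525 + £7,490 = £172,015
Administrative surcharge: 20% of £172,015 = £34,403
Total penalty: £172,015 + £34,403 = £206,418
Minimum £66,770: £206,418 meets the minimum, no increase.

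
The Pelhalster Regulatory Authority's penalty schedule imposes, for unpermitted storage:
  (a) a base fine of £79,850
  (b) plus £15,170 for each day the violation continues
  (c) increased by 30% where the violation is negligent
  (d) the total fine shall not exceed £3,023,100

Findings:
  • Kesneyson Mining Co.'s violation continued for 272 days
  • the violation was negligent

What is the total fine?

Per-day component: 272 × £15,170 = £4,126,240
Base plus per-day: £79,850 + £4,126,240 = £4,206,090
Enhancement: 30% of £4,206,090 = £1,261,827
Enhanced fine: £4,206,090 + £1,261,827 = £5,467,917
Cap at £3,023,100: £5,467,917 exceeds the cap → £3,023,100

£3,023,100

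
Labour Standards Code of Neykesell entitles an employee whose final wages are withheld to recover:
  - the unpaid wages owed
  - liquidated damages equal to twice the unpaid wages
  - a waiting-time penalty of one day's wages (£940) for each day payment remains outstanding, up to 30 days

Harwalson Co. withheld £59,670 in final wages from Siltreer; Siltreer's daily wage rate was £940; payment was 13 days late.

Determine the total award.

£191,230

Doubled: 2 × £59,670 = £119,340
Penalty days: min(13, 30) = 13
Waiting-time penalty: 13 × £940 = £12,220
Total award: £59,670 + £119,340 + £12,220 = £191,230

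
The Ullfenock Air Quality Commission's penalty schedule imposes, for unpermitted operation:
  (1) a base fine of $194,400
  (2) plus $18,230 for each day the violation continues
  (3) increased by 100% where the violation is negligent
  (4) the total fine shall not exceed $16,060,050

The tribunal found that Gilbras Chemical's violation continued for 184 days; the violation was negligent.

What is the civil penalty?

Civil penalty: $7,097,440

Per-day component: 184 × $18,230 = $3,354,320
Base plus per-day: $194,400 + $3,354,320 = $3,548,720
Enhancement: 100% of $3,548,720 = $3,548,720
Enhanced fine: $3,548,720 + $3,548,720 = $7,097,440
Cap at $16,060,050: $7,097,440 is within the cap, no reduction.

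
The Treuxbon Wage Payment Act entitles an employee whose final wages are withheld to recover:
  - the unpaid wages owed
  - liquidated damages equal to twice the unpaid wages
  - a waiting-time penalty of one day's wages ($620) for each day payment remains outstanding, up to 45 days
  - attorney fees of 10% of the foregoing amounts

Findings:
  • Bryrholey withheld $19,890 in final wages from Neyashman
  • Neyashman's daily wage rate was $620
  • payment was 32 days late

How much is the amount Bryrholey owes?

Doubled: 2 × $19,890 = $39,780
Penalty days: min(32, 45) = 32
Waiting-time penalty: 32 × $620 = $19,840
Subtotal: $19,890 + $39,780 + $19,840 = $79,510
Attorney fees: 10% of $79,510 = $7,951
Total award: $79,510 + $7,951 = $87,461

$87,461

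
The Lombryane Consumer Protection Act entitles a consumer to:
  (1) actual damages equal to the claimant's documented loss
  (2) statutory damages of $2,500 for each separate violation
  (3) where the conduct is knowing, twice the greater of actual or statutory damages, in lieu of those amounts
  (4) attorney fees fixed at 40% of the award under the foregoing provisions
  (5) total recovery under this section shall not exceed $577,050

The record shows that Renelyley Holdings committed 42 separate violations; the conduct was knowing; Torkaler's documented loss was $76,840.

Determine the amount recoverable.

$294,000

Statutory damages: 42 × $2,500 = $105,000
Greater of actual damages ($76,840) or statutory damages ($105,000): $105,000
Doubled: 2 × $105,000 = $210,000
Attorney fees: 40% of $210,000 = $84,000
Total before cap: $210,000 + $84,000 = $294,000
Cap at $577,050: $294,000 is within the cap, no reduction.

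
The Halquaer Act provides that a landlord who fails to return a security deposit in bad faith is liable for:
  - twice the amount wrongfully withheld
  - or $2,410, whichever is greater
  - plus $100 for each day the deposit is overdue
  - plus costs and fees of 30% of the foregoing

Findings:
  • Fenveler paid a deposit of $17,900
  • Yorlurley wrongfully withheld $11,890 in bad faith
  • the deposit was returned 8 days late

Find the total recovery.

Doubled: 2 × $11,890 = $23,780
Minimum $2,410: $23,780 meets the minimum, no increase.
Late-return penalty: 8 × $100 = $800
Damages plus late penalty: $23,780 + $800 = $24,580
Costs and fees: 30% of $24,580 = $7,374
Total recovery: $24,580 + $7,374 = $31,954

$31,954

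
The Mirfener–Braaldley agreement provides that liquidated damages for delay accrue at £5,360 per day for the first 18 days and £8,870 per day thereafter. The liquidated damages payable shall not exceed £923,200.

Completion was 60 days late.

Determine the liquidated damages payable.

First 18 days: 18 × £5,360 = £96,480
Remaining days: (60 − 18) × £8,870 = £372,540
Accrued per-day damages: £96,480 + £372,540 = £469,020
Cap at £923,200: £469,020 is within the cap, no reduction.

£469,020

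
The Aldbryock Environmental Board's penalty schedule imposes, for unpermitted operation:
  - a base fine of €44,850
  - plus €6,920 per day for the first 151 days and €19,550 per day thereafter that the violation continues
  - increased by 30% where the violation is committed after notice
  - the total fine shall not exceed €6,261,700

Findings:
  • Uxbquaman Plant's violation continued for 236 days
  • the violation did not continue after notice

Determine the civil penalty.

€2,751,520

First 151 days: 151 × €6,920 = €1,044,920
Remaining days: (236 − 151) × €19,550 = €1,661,750
Per-day component: €1,044,920 + €1,661,750 = €2,706,670
Base plus per-day: €44,850 + €2,706,670 = €2,751,520
The violation did not continue after notice: no 30% increase.
Cap at €6,261,700: €2,751,520 is within the cap, no reduction.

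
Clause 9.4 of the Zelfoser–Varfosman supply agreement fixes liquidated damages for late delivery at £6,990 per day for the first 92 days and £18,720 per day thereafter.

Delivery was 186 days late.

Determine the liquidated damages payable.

£2,402,760

First 92 days: 92 × £6,990 = £643,080
Remaining days: (186 − 92) × £18,720 = £1,759,680
Accrued per-day damages: £643,080 + £1,759,680 = £2,402,760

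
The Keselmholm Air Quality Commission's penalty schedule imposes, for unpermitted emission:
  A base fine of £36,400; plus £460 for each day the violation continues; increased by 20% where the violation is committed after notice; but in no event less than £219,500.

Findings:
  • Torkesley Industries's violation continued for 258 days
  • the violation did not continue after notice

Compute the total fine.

Per-day component: 258 × £460 = £118,680
Base plus per-day: £36,400 + £118,680 = £155,080
The violation did not continue after notice: no 20% increase.
Minimum £219,500: £155,080 is below the minimum → £219,500

Civil penalty: £219,500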